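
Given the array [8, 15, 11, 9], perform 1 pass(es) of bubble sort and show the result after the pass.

After pass 1: [8, 11, 9, 15] (2 swaps)
Total swaps: 2


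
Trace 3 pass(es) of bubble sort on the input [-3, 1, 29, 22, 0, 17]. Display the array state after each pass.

After pass 1: [-3, 1, 22, 0, 17, 29] (3 swaps)
After pass 2: [-3, 1, 0, 17, 22, 29] (2 swaps)
After pass 3: [-3, 0, 1, 17, 22, 29] (1 swaps)
Total swaps: 6


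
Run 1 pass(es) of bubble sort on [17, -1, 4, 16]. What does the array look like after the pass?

After pass 1: [-1, 4, 16, 17] (3 swaps)
Total swaps: 3


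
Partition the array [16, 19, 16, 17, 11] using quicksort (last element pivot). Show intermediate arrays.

Partition 1: pivot=11 at index 0 -> [11, 19, 16, 17, 16]
Partition 2: pivot=16 at index 2 -> [11, 16, 16, 17, 19]
Partition 3: pivot=19 at index 4 -> [11, 16, 16, 17, 19]


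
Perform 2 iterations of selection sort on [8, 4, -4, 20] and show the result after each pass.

Pass 1: Select minimum -4 at index 2, swap -> [-4, 4, 8, 20]
Pass 2: Select minimum 4 at index 1, swap -> [-4, 4, 8, 20]


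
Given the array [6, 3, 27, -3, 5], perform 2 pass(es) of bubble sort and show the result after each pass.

After pass 1: [3, 6, -3, 5, 27] (3 swaps)
After pass 2: [3, -3, 5, 6, 27] (2 swaps)
Total swaps: 5


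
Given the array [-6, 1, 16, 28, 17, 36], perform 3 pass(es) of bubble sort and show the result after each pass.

After pass 1: [-6, 1, 16, 17, 28, 36] (1 swaps)
After pass 2: [-6, 1, 16, 17, 28, 36] (0 swaps)
After pass 3: [-6, 1, 16, 17, 28, 36] (0 swaps)
Total swaps: 1


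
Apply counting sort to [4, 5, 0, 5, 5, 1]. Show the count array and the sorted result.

Count array: [1, 1, 0, 0, 1, 3]
(count[i] = number of elements equal to i)
Cumulative count: [1, 2, 2, 2, 3, 6]
Sorted: [0, 1, 4, 5, 5, 5]


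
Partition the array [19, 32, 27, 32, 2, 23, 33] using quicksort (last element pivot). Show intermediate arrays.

Partition 1: pivot=33 at index 6 -> [19, 32, 27, 32, 2, 23, 33]
Partition 2: pivot=23 at index 2 -> [19, 2, 23, 32, 32, 27, 33]
Partition 3: pivot=2 at index 0 -> [2, 19, 23, 32, 32, 27, 33]
Partition 4: pivot=27 at index 3 -> [2, 19, 23, 27, 32, 32, 33]
Partition 5: pivot=32 at index 5 -> [2, 19, 23, 27, 32, 32, 33]


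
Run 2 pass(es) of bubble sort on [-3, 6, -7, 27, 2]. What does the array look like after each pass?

After pass 1: [-3, -7, 6, 2, 27] (2 swaps)
After pass 2: [-7, -3, 2, 6, 27] (2 swaps)
Total swaps: 4


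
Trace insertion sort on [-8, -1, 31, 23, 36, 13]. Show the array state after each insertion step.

First element -8 is already 'sorted'
Insert -1: shifted 0 elements -> [-8, -1, 31, 23, 36, 13]
Insert 31: shifted 0 elements -> [-8, -1, 31, 23, 36, 13]
Insert 23: shifted 1 elements -> [-8, -1, 23, 31, 36, 13]
Insert 36: shifted 0 elements -> [-8, -1, 23, 31, 36, 13]
Insert 13: shifted 3 elements -> [-8, -1, 13, 23, 31, 36]


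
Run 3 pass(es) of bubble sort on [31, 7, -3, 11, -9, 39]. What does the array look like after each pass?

After pass 1: [7, -3, 11, -9, 31, 39] (4 swaps)
After pass 2: [-3, 7, -9, 11, 31, 39] (2 swaps)
After pass 3: [-3, -9, 7, 11, 31, 39] (1 swaps)
Total swaps: 7


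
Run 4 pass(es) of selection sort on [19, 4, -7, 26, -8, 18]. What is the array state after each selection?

Pass 1: Select minimum -8 at index 4, swap -> [-8, 4, -7, 26, 19, 18]
Pass 2: Select minimum -7 at index 2, swap -> [-8, -7, 4, 26, 19, 18]
Pass 3: Select minimum 4 at index 2, swap -> [-8, -7, 4, 26, 19, 18]
Pass 4: Select minimum 18 at index 5, swap -> [-8, -7, 4, 18, 19, 26]


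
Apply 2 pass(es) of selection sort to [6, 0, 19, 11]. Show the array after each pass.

Pass 1: Select minimum 0 at index 1, swap -> [0, 6, 19, 11]
Pass 2: Select minimum 6 at index 1, swap -> [0, 6, 19, 11]


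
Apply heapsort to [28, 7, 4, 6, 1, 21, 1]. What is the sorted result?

Build heap: [28, 7, 21, 6, 1, 4, 1]
Extract 28: [21, 7, 4, 6, 1, 1, 28]
Extract 21: [7, 6, 4, 1, 1, 21, 28]
Extract 7: [6, 1, 4, 1, 7, 21, 28]
Extract 6: [4, 1, 1, 6, 7, 21, 28]
Extract 4: [1, 1, 4, 6, 7, 21, 28]
Extract 1: [1, 1, 4, 6, 7, 21, 28]


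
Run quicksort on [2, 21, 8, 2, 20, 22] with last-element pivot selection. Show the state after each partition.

Partition 1: pivot=22 at index 5 -> [2, 21, 8, 2, 20, 22]
Partition 2: pivot=20 at index 3 -> [2, 8, 2, 20, 21, 22]
Partition 3: pivot=2 at index 1 -> [2, 2, 8, 20, 21, 22]


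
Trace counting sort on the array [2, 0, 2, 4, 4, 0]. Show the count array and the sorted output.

Count array: [2, 0, 2, 0, 2]
(count[i] = number of elements equal to i)
Cumulative count: [2, 2, 4, 4, 6]
Sorted: [0, 0, 2, 2, 4, 4]


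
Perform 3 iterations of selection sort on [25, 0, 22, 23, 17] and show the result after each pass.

Pass 1: Select minimum 0 at index 1, swap -> [0, 25, 22, 23, 17]
Pass 2: Select minimum 17 at index 4, swap -> [0, 17, 22, 23, 25]
Pass 3: Select minimum 22 at index 2, swap -> [0, 17, 22, 23, 25]


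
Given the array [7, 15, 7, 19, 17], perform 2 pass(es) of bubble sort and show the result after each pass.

After pass 1: [7, 7, 15, 17, 19] (2 swaps)
After pass 2: [7, 7, 15, 17, 19] (0 swaps)
Total swaps: 2


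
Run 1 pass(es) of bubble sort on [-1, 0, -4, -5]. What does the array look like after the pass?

After pass 1: [-1, -4, -5, 0] (2 swaps)
Total swaps: 2


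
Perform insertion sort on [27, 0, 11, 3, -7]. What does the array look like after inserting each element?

First element 27 is already 'sorted'
Insert 0: shifted 1 elements -> [0, 27, 11, 3, -7]
Insert 11: shifted 1 elements -> [0, 11, 27, 3, -7]
Insert 3: shifted 2 elements -> [0, 3, 11, 27, -7]
Insert -7: shifted 4 elements -> [-7, 0, 3, 11, 27]


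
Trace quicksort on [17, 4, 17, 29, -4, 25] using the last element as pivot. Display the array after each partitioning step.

Partition 1: pivot=25 at index 4 -> [17, 4, 17, -4, 25, 29]
Partition 2: pivot=-4 at index 0 -> [-4, 4, 17, 17, 25, 29]
Partition 3: pivot=17 at index 3 -> [-4, 4, 17, 17, 25, 29]
Partition 4: pivot=17 at index 2 -> [-4, 4, 17, 17, 25, 29]


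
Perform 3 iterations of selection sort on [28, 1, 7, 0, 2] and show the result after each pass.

Pass 1: Select minimum 0 at index 3, swap -> [0, 1, 7, 28, 2]
Pass 2: Select minimum 1 at index 1, swap -> [0, 1, 7, 28, 2]
Pass 3: Select minimum 2 at index 4, swap -> [0, 1, 2, 28, 7]


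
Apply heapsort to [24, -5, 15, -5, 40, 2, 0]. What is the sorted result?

Build heap: [40, 24, 15, -5, -5, 2, 0]
Extract 40: [24, 0, 15, -5, -5, 2, 40]
Extract 24: [15, 0, 2, -5, -5, 24, 40]
Extract 15: [2, 0, -5, -5, 15, 24, 40]
Extract 2: [0, -5, -5, 2, 15, 24, 40]
Extract 0: [-5, -5, 0, 2, 15, 24, 40]
Extract -5: [-5, -5, 0, 2, 15, 24, 40]


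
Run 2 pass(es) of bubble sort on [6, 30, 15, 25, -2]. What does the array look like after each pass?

After pass 1: [6, 15, 25, -2, 30] (3 swaps)
After pass 2: [6, 15, -2, 25, 30] (1 swaps)
Total swaps: 4


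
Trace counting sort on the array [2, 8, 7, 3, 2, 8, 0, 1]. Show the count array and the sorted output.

Count array: [1, 1, 2, 1, 0, 0, 0, 1, 2]
(count[i] = number of elements equal to i)
Cumulative count: [1, 2, 4, 5, 5, 5, 5, 6, 8]
Sorted: [0, 1, 2, 2, 3, 7, 8, 8]


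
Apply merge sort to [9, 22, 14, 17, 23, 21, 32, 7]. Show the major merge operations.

Divide and conquer:
  Merge [9] + [22] -> [9, 22]
  Merge [14] + [17] -> [14, 17]
  Merge [9, 22] + [14, 17] -> [9, 14, 17, 22]
  Merge [23] + [21] -> [21, 23]
  Merge [32] + [7] -> [7, 32]
  Merge [21, 23] + [7, 32] -> [7, 21, 23, 32]
  Merge [9, 14, 17, 22] + [7, 21, 23, 32] -> [7, 9, 14, 17, 21, 22, 23, 32]


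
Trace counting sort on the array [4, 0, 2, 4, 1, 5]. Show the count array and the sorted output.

Count array: [1, 1, 1, 0, 2, 1]
(count[i] = number of elements equal to i)
Cumulative count: [1, 2, 3, 3, 5, 6]
Sorted: [0, 1, 2, 4, 4, 5]


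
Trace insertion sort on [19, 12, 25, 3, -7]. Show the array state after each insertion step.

First element 19 is already 'sorted'
Insert 12: shifted 1 elements -> [12, 19, 25, 3, -7]
Insert 25: shifted 0 elements -> [12, 19, 25, 3, -7]
Insert 3: shifted 3 elements -> [3, 12, 19, 25, -7]
Insert -7: shifted 4 elements -> [-7, 3, 12, 19, 25]


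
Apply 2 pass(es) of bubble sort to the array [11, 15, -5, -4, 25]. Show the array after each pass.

After pass 1: [11, -5, -4, 15, 25] (2 swaps)
After pass 2: [-5, -4, 11, 15, 25] (2 swaps)
Total swaps: 4


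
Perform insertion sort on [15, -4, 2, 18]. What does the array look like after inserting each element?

First element 15 is already 'sorted'
Insert -4: shifted 1 elements -> [-4, 15, 2, 18]
Insert 2: shifted 1 elements -> [-4, 2, 15, 18]
Insert 18: shifted 0 elements -> [-4, 2, 15, 18]


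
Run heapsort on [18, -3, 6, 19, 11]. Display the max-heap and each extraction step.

Build heap: [19, 18, 6, -3, 11]
Extract 19: [18, 11, 6, -3, 19]
Extract 18: [11, -3, 6, 18, 19]
Extract 11: [6, -3, 11, 18, 19]
Extract 6: [-3, 6, 11, 18, 19]


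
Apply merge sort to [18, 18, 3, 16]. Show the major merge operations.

Divide and conquer:
  Merge [18] + [18] -> [18, 18]
  Merge [3] + [16] -> [3, 16]
  Merge [18, 18] + [3, 16] -> [3, 16, 18, 18]


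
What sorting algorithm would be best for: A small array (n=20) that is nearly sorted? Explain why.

Best choice: Insertion sort
Reason: Insertion sort is O(n) for nearly sorted arrays and has low overhead


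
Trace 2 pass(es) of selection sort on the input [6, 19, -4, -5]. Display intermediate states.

Pass 1: Select minimum -5 at index 3, swap -> [-5, 19, -4, 6]
Pass 2: Select minimum -4 at index 2, swap -> [-5, -4, 19, 6]


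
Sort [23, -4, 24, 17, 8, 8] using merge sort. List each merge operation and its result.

Divide and conquer:
  Merge [-4] + [24] -> [-4, 24]
  Merge [23] + [-4, 24] -> [-4, 23, 24]
  Merge [8] + [8] -> [8, 8]
  Merge [17] + [8, 8] -> [8, 8, 17]
  Merge [-4, 23, 24] + [8, 8, 17] -> [-4, 8, 8, 17, 23, 24]


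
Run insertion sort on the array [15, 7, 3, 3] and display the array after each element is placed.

First element 15 is already 'sorted'
Insert 7: shifted 1 elements -> [7, 15, 3, 3]
Insert 3: shifted 2 elements -> [3, 7, 15, 3]
Insert 3: shifted 2 elements -> [3, 3, 7, 15]


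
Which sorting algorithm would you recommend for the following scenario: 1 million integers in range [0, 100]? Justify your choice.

Best choice: Counting sort
Reason: O(n + k) where k=100 is small; linear time beats O(n log n)


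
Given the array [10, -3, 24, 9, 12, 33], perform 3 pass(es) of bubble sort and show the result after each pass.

After pass 1: [-3, 10, 9, 12, 24, 33] (3 swaps)
After pass 2: [-3, 9, 10, 12, 24, 33] (1 swaps)
After pass 3: [-3, 9, 10, 12, 24, 33] (0 swaps)
Total swaps: 4


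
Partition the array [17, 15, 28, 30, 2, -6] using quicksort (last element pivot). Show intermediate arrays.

Partition 1: pivot=-6 at index 0 -> [-6, 15, 28, 30, 2, 17]
Partition 2: pivot=17 at index 3 -> [-6, 15, 2, 17, 28, 30]
Partition 3: pivot=2 at index 1 -> [-6, 2, 15, 17, 28, 30]
Partition 4: pivot=30 at index 5 -> [-6, 2, 15, 17, 28, 30]


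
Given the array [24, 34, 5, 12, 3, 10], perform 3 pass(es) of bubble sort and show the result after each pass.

After pass 1: [24, 5, 12, 3, 10, 34] (4 swaps)
After pass 2: [5, 12, 3, 10, 24, 34] (4 swaps)
After pass 3: [5, 3, 10, 12, 24, 34] (2 swaps)
Total swaps: 10


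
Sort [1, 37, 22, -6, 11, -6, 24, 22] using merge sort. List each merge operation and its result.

Divide and conquer:
  Merge [1] + [37] -> [1, 37]
  Merge [22] + [-6] -> [-6, 22]
  Merge [1, 37] + [-6, 22] -> [-6, 1, 22, 37]
  Merge [11] + [-6] -> [-6, 11]
  Merge [24] + [22] -> [22, 24]
  Merge [-6, 11] + [22, 24] -> [-6, 11, 22, 24]
  Merge [-6, 1, 22, 37] + [-6, 11, 22, 24] -> [-6, -6, 1, 11, 22, 22, 24, 37]


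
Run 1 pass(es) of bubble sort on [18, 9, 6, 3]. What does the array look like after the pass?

After pass 1: [9, 6, 3, 18] (3 swaps)
Total swaps: 3


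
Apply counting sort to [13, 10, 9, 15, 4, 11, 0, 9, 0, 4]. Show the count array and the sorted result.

Count array: [2, 0, 0, 0, 2, 0, 0, 0, 0, 2, 1, 1, 0, 1, 0, 1]
(count[i] = number of elements equal to i)
Cumulative count: [2, 2, 2, 2, 4, 4, 4, 4, 4, 6, 7, 8, 8, 9, 9, 10]
Sorted: [0, 0, 4, 4, 9, 9, 10, 11, 13, 15]


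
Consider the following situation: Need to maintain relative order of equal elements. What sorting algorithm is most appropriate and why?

Best choice: Merge sort or Insertion sort
Reason: Both are stable; quicksort and heapsort are not stable


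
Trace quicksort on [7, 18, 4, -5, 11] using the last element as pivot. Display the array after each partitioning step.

Partition 1: pivot=11 at index 3 -> [7, 4, -5, 11, 18]
Partition 2: pivot=-5 at index 0 -> [-5, 4, 7, 11, 18]
Partition 3: pivot=7 at index 2 -> [-5, 4, 7, 11, 18]


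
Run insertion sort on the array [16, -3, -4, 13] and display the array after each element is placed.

First element 16 is already 'sorted'
Insert -3: shifted 1 elements -> [-3, 16, -4, 13]
Insert -4: shifted 2 elements -> [-4, -3, 16, 13]
Insert 13: shifted 1 elements -> [-4, -3, 13, 16]


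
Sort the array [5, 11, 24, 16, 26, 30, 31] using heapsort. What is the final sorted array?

Build heap: [31, 26, 30, 16, 11, 5, 24]
Extract 31: [30, 26, 24, 16, 11, 5, 31]
Extract 30: [26, 16, 24, 5, 11, 30, 31]
Extract 26: [24, 16, 11, 5, 26, 30, 31]
Extract 24: [16, 5, 11, 24, 26, 30, 31]
Extract 16: [11, 5, 16, 24, 26, 30, 31]
Extract 11: [5, 11, 16, 24, 26, 30, 31]


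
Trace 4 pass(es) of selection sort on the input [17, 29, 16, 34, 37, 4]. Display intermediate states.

Pass 1: Select minimum 4 at index 5, swap -> [4, 29, 16, 34, 37, 17]
Pass 2: Select minimum 16 at index 2, swap -> [4, 16, 29, 34, 37, 17]
Pass 3: Select minimum 17 at index 5, swap -> [4, 16, 17, 34, 37, 29]
Pass 4: Select minimum 29 at index 5, swap -> [4, 16, 17, 29, 37, 34]


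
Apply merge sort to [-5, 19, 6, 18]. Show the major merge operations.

Divide and conquer:
  Merge [-5] + [19] -> [-5, 19]
  Merge [6] + [18] -> [6, 18]
  Merge [-5, 19] + [6, 18] -> [-5, 6, 18, 19]


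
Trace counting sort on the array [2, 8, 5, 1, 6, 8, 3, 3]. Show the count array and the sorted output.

Count array: [0, 1, 1, 2, 0, 1, 1, 0, 2]
(count[i] = number of elements equal to i)
Cumulative count: [0, 1, 2, 4, 4, 5, 6, 6, 8]
Sorted: [1, 2, 3, 3, 5, 6, 8, 8]


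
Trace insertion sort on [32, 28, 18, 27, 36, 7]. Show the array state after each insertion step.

First element 32 is already 'sorted'
Insert 28: shifted 1 elements -> [28, 32, 18, 27, 36, 7]
Insert 18: shifted 2 elements -> [18, 28, 32, 27, 36, 7]
Insert 27: shifted 2 elements -> [18, 27, 28, 32, 36, 7]
Insert 36: shifted 0 elements -> [18, 27, 28, 32, 36, 7]
Insert 7: shifted 5 elements -> [7, 18, 27, 28, 32, 36]


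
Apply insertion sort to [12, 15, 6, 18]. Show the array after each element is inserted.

First element 12 is already 'sorted'
Insert 15: shifted 0 elements -> [12, 15, 6, 18]
Insert 6: shifted 2 elements -> [6, 12, 15, 18]
Insert 18: shifted 0 elements -> [6, 12, 15, 18]


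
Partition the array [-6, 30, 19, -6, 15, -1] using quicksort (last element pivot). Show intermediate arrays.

Partition 1: pivot=-1 at index 2 -> [-6, -6, -1, 30, 15, 19]
Partition 2: pivot=-6 at index 1 -> [-6, -6, -1, 30, 15, 19]
Partition 3: pivot=19 at index 4 -> [-6, -6, -1, 15, 19, 30]


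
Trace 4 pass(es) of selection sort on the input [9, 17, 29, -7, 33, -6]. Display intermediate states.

Pass 1: Select minimum -7 at index 3, swap -> [-7, 17, 29, 9, 33, -6]
Pass 2: Select minimum -6 at index 5, swap -> [-7, -6, 29, 9, 33, 17]
Pass 3: Select minimum 9 at index 3, swap -> [-7, -6, 9, 29, 33, 17]
Pass 4: Select minimum 17 at index 5, swap -> [-7, -6, 9, 17, 33, 29]


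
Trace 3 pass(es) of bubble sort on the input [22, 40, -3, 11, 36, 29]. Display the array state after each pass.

After pass 1: [22, -3, 11, 36, 29, 40] (4 swaps)
After pass 2: [-3, 11, 22, 29, 36, 40] (3 swaps)
After pass 3: [-3, 11, 22, 29, 36, 40] (0 swaps)
Total swaps: 7


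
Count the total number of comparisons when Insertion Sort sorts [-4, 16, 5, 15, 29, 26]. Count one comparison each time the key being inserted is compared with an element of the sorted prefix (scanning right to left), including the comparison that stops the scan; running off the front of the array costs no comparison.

Insert 16: -4 <= 16 (stop) = 1 comparison(s) -> [-4, 16, 5, 15, 29, 26]
Insert 5: 16 > 5 (shift), -4 <= 5 (stop) = 2 comparison(s) -> [-4, 5, 16, 15, 29, 26]
Insert 15: 16 > 15 (shift), 5 <= 15 (stop) = 2 comparison(s) -> [-4, 5, 15, 16, 29, 26]
Insert 29: 16 <= 29 (stop) = 1 comparison(s) -> [-4, 5, 15, 16, 29, 26]
Insert 26: 29 > 26 (shift), 16 <= 26 (stop) = 2 comparison(s) -> [-4, 5, 15, 16, 26, 29]
Total comparisons: 1 + 2 + 2 + 1 + 2 = 8


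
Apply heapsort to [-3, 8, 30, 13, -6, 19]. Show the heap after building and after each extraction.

Build heap: [30, 13, 19, 8, -6, -3]
Extract 30: [19, 13, -3, 8, -6, 30]
Extract 19: [13, 8, -3, -6, 19, 30]
Extract 13: [8, -6, -3, 13, 19, 30]
Extract 8: [-3, -6, 8, 13, 19, 30]
Extract -3: [-6, -3, 8, 13, 19, 30]


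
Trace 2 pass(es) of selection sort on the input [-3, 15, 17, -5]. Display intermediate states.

Pass 1: Select minimum -5 at index 3, swap -> [-5, 15, 17, -3]
Pass 2: Select minimum -3 at index 3, swap -> [-5, -3, 17, 15]


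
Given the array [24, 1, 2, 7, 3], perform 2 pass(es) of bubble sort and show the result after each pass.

After pass 1: [1, 2, 7, 3, 24] (4 swaps)
After pass 2: [1, 2, 3, 7, 24] (1 swaps)
Total swaps: 5


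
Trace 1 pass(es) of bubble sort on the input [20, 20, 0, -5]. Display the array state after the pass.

After pass 1: [20, 0, -5, 20] (2 swaps)
Total swaps: 2


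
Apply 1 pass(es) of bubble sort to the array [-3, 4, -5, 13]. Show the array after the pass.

After pass 1: [-3, -5, 4, 13] (1 swaps)
Total swaps: 1


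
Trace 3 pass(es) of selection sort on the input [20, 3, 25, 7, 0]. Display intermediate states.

Pass 1: Select minimum 0 at index 4, swap -> [0, 3, 25, 7, 20]
Pass 2: Select minimum 3 at index 1, swap -> [0, 3, 25, 7, 20]
Pass 3: Select minimum 7 at index 3, swap -> [0, 3, 7, 25, 20]


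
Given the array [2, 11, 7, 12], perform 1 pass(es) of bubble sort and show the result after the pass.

After pass 1: [2, 7, 11, 12] (1 swaps)
Total swaps: 1


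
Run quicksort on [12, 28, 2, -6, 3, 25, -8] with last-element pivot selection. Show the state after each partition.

Partition 1: pivot=-8 at index 0 -> [-8, 28, 2, -6, 3, 25, 12]
Partition 2: pivot=12 at index 4 -> [-8, 2, -6, 3, 12, 25, 28]
Partition 3: pivot=3 at index 3 -> [-8, 2, -6, 3, 12, 25, 28]
Partition 4: pivot=-6 at index 1 -> [-8, -6, 2, 3, 12, 25, 28]
Partition 5: pivot=28 at index 6 -> [-8, -6, 2, 3, 12, 25, 28]


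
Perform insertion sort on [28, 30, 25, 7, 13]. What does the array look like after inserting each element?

First element 28 is already 'sorted'
Insert 30: shifted 0 elements -> [28, 30, 25, 7, 13]
Insert 25: shifted 2 elements -> [25, 28, 30, 7, 13]
Insert 7: shifted 3 elements -> [7, 25, 28, 30, 13]
Insert 13: shifted 3 elements -> [7, 13, 25, 28, 30]


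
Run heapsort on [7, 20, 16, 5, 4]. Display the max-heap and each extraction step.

Build heap: [20, 7, 16, 5, 4]
Extract 20: [16, 7, 4, 5, 20]
Extract 16: [7, 5, 4, 16, 20]
Extract 7: [5, 4, 7, 16, 20]
Extract 5: [4, 5, 7, 16, 20]


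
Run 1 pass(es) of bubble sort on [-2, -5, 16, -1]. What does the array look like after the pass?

After pass 1: [-5, -2, -1, 16] (2 swaps)
Total swaps: 2


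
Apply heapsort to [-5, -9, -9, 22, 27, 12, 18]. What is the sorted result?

Build heap: [27, 22, 18, -5, -9, 12, -9]
Extract 27: [22, -5, 18, -9, -9, 12, 27]
Extract 22: [18, -5, 12, -9, -9, 22, 27]
Extract 18: [12, -5, -9, -9, 18, 22, 27]
Extract 12: [-5, -9, -9, 12, 18, 22, 27]
Extract -5: [-9, -9, -5, 12, 18, 22, 27]
Extract -9: [-9, -9, -5, 12, 18, 22, 27]


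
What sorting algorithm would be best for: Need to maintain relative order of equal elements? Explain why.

Best choice: Merge sort or Insertion sort
Reason: Both are stable; quicksort and heapsort are not stable


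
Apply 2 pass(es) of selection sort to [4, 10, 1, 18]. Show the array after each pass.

Pass 1: Select minimum 1 at index 2, swap -> [1, 10, 4, 18]
Pass 2: Select minimum 4 at index 2, swap -> [1, 4, 10, 18]


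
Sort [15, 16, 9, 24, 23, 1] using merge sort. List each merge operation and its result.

Divide and conquer:
  Merge [16] + [9] -> [9, 16]
  Merge [15] + [9, 16] -> [9, 15, 16]
  Merge [23] + [1] -> [1, 23]
  Merge [24] + [1, 23] -> [1, 23, 24]
  Merge [9, 15, 16] + [1, 23, 24] -> [1, 9, 15, 16, 23, 24]


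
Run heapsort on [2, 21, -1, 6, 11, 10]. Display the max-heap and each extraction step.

Build heap: [21, 11, 10, 6, 2, -1]
Extract 21: [11, 6, 10, -1, 2, 21]
Extract 11: [10, 6, 2, -1, 11, 21]
Extract 10: [6, -1, 2, 10, 11, 21]
Extract 6: [2, -1, 6, 10, 11, 21]
Extract 2: [-1, 2, 6, 10, 11, 21]


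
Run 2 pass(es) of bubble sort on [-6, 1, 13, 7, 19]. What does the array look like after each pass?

After pass 1: [-6, 1, 7, 13, 19] (1 swaps)
After pass 2: [-6, 1, 7, 13, 19] (0 swaps)
Total swaps: 1


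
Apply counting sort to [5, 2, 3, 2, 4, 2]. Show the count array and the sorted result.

Count array: [0, 0, 3, 1, 1, 1]
(count[i] = number of elements equal to i)
Cumulative count: [0, 0, 3, 4, 5, 6]
Sorted: [2, 2, 2, 3, 4, 5]


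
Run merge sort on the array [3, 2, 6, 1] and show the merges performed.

Divide and conquer:
  Merge [3] + [2] -> [2, 3]
  Merge [6] + [1] -> [1, 6]
  Merge [2, 3] + [1, 6] -> [1, 2, 3, 6]


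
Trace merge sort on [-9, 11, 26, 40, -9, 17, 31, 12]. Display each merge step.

Divide and conquer:
  Merge [-9] + [11] -> [-9, 11]
  Merge [26] + [40] -> [26, 40]
  Merge [-9, 11] + [26, 40] -> [-9, 11, 26, 40]
  Merge [-9] + [17] -> [-9, 17]
  Merge [31] + [12] -> [12, 31]
  Merge [-9, 17] + [12, 31] -> [-9, 12, 17, 31]
  Merge [-9, 11, 26, 40] + [-9, 12, 17, 31] -> [-9, -9, 11, 12, 17, 26, 31, 40]


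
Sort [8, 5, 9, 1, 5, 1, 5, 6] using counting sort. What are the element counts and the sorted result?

Count array: [0, 2, 0, 0, 0, 3, 1, 0, 1, 1]
(count[i] = number of elements equal to i)
Cumulative count: [0, 2, 2, 2, 2, 5, 6, 6, 7, 8]
Sorted: [1, 1, 5, 5, 5, 6, 8, 9]


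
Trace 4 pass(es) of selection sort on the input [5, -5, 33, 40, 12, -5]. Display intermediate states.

Pass 1: Select minimum -5 at index 1, swap -> [-5, 5, 33, 40, 12, -5]
Pass 2: Select minimum -5 at index 5, swap -> [-5, -5, 33, 40, 12, 5]
Pass 3: Select minimum 5 at index 5, swap -> [-5, -5, 5, 40, 12, 33]
Pass 4: Select minimum 12 at index 4, swap -> [-5, -5, 5, 12, 40, 33]


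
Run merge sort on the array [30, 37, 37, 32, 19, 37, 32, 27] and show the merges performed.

Divide and conquer:
  Merge [30] + [37] -> [30, 37]
  Merge [37] + [32] -> [32, 37]
  Merge [30, 37] + [32, 37] -> [30, 32, 37, 37]
  Merge [19] + [37] -> [19, 37]
  Merge [32] + [27] -> [27, 32]
  Merge [19, 37] + [27, 32] -> [19, 27, 32, 37]
  Merge [30, 32, 37, 37] + [19, 27, 32, 37] -> [19, 27, 30, 32, 32, 37, 37, 37]


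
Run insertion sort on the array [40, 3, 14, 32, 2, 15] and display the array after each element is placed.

First element 40 is already 'sorted'
Insert 3: shifted 1 elements -> [3, 40, 14, 32, 2, 15]
Insert 14: shifted 1 elements -> [3, 14, 40, 32, 2, 15]
Insert 32: shifted 1 elements -> [3, 14, 32, 40, 2, 15]
Insert 2: shifted 4 elements -> [2, 3, 14, 32, 40, 15]
Insert 15: shifted 2 elements -> [2, 3, 14, 15, 32, 40]


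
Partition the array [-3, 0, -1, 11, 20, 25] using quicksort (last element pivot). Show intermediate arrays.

Partition 1: pivot=25 at index 5 -> [-3, 0, -1, 11, 20, 25]
Partition 2: pivot=20 at index 4 -> [-3, 0, -1, 11, 20, 25]
Partition 3: pivot=11 at index 3 -> [-3, 0, -1, 11, 20, 25]
Partition 4: pivot=-1 at index 1 -> [-3, -1, 0, 11, 20, 25]


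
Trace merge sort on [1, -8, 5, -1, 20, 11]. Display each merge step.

Divide and conquer:
  Merge [-8] + [5] -> [-8, 5]
  Merge [1] + [-8, 5] -> [-8, 1, 5]
  Merge [20] + [11] -> [11, 20]
  Merge [-1] + [11, 20] -> [-1, 11, 20]
  Merge [-8, 1, 5] + [-1, 11, 20] -> [-8, -1, 1, 5, 11, 20]


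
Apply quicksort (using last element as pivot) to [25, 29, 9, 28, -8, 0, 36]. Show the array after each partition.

Partition 1: pivot=36 at index 6 -> [25, 29, 9, 28, -8, 0, 36]
Partition 2: pivot=0 at index 1 -> [-8, 0, 9, 28, 25, 29, 36]
Partition 3: pivot=29 at index 5 -> [-8, 0, 9, 28, 25, 29, 36]
Partition 4: pivot=25 at index 3 -> [-8, 0, 9, 25, 28, 29, 36]


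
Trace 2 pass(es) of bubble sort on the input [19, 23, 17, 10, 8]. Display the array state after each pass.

After pass 1: [19, 17, 10, 8, 23] (3 swaps)
After pass 2: [17, 10, 8, 19, 23] (3 swaps)
Total swaps: 6


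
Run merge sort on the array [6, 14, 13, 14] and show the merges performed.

Divide and conquer:
  Merge [6] + [14] -> [6, 14]
  Merge [13] + [14] -> [13, 14]
  Merge [6, 14] + [13, 14] -> [6, 13, 14, 14]


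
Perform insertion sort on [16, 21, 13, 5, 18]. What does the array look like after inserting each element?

First element 16 is already 'sorted'
Insert 21: shifted 0 elements -> [16, 21, 13, 5, 18]
Insert 13: shifted 2 elements -> [13, 16, 21, 5, 18]
Insert 5: shifted 3 elements -> [5, 13, 16, 21, 18]
Insert 18: shifted 1 elements -> [5, 13, 16, 18, 21]


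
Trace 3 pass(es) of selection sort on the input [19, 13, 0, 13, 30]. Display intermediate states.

Pass 1: Select minimum 0 at index 2, swap -> [0, 13, 19, 13, 30]
Pass 2: Select minimum 13 at index 1, swap -> [0, 13, 19, 13, 30]
Pass 3: Select minimum 13 at index 3, swap -> [0, 13, 13, 19, 30]


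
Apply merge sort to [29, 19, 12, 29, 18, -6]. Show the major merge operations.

Divide and conquer:
  Merge [19] + [12] -> [12, 19]
  Merge [29] + [12, 19] -> [12, 19, 29]
  Merge [18] + [-6] -> [-6, 18]
  Merge [29] + [-6, 18] -> [-6, 18, 29]
  Merge [12, 19, 29] + [-6, 18, 29] -> [-6, 12, 18, 19, 29, 29]


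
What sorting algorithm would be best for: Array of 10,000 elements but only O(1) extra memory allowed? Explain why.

Best choice: Heapsort
Reason: Heapsort rearranges the array in place using O(1) auxiliary space and still guarantees O(n log n) time; quicksort partitions in place but needs Theta(log n) stack space for recursion (O(n) in the worst case), and mergesort requires O(n) auxiliary space


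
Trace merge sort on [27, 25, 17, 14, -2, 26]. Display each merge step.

Divide and conquer:
  Merge [25] + [17] -> [17, 25]
  Merge [27] + [17, 25] -> [17, 25, 27]
  Merge [-2] + [26] -> [-2, 26]
  Merge [14] + [-2, 26] -> [-2, 14, 26]
  Merge [17, 25, 27] + [-2, 14, 26] -> [-2, 14, 17, 25, 26, 27]


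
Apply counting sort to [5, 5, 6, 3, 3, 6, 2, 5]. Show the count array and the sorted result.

Count array: [0, 0, 1, 2, 0, 3, 2]
(count[i] = number of elements equal to i)
Cumulative count: [0, 0, 1, 3, 3, 6, 8]
Sorted: [2, 3, 3, 5, 5, 5, 6, 6]


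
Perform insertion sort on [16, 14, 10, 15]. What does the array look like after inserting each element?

First element 16 is already 'sorted'
Insert 14: shifted 1 elements -> [14, 16, 10, 15]
Insert 10: shifted 2 elements -> [10, 14, 16, 15]
Insert 15: shifted 1 elements -> [10, 14, 15, 16]


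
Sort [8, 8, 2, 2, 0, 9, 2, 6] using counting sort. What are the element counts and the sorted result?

Count array: [1, 0, 3, 0, 0, 0, 1, 0, 2, 1]
(count[i] = number of elements equal to i)
Cumulative count: [1, 1, 4, 4, 4, 4, 5, 5, 7, 8]
Sorted: [0, 2, 2, 2, 6, 8, 8, 9]


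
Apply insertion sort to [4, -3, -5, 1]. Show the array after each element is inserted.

First element 4 is already 'sorted'
Insert -3: shifted 1 elements -> [-3, 4, -5, 1]
Insert -5: shifted 2 elements -> [-5, -3, 4, 1]
Insert 1: shifted 1 elements -> [-5, -3, 1, 4]


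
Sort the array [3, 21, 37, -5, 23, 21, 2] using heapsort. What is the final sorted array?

Build heap: [37, 23, 21, -5, 21, 3, 2]
Extract 37: [23, 21, 21, -5, 2, 3, 37]
Extract 23: [21, 3, 21, -5, 2, 23, 37]
Extract 21: [21, 3, 2, -5, 21, 23, 37]
Extract 21: [3, -5, 2, 21, 21, 23, 37]
Extract 3: [2, -5, 3, 21, 21, 23, 37]
Extract 2: [-5, 2, 3, 21, 21, 23, 37]


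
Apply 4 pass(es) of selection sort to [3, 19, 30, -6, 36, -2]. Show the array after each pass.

Pass 1: Select minimum -6 at index 3, swap -> [-6, 19, 30, 3, 36, -2]
Pass 2: Select minimum -2 at index 5, swap -> [-6, -2, 30, 3, 36, 19]
Pass 3: Select minimum 3 at index 3, swap -> [-6, -2, 3, 30, 36, 19]
Pass 4: Select minimum 19 at index 5, swap -> [-6, -2, 3, 19, 36, 30]


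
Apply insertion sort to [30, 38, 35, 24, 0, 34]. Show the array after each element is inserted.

First element 30 is already 'sorted'
Insert 38: shifted 0 elements -> [30, 38, 35, 24, 0, 34]
Insert 35: shifted 1 elements -> [30, 35, 38, 24, 0, 34]
Insert 24: shifted 3 elements -> [24, 30, 35, 38, 0, 34]
Insert 0: shifted 4 elements -> [0, 24, 30, 35, 38, 34]
Insert 34: shifted 2 elements -> [0, 24, 30, 34, 35, 38]


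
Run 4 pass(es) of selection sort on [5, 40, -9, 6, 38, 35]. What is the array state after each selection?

Pass 1: Select minimum -9 at index 2, swap -> [-9, 40, 5, 6, 38, 35]
Pass 2: Select minimum 5 at index 2, swap -> [-9, 5, 40, 6, 38, 35]
Pass 3: Select minimum 6 at index 3, swap -> [-9, 5, 6, 40, 38, 35]
Pass 4: Select minimum 35 at index 5, swap -> [-9, 5, 6, 35, 38, 40]


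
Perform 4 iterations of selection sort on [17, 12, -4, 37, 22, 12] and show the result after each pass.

Pass 1: Select minimum -4 at index 2, swap -> [-4, 12, 17, 37, 22, 12]
Pass 2: Select minimum 12 at index 1, swap -> [-4, 12, 17, 37, 22, 12]
Pass 3: Select minimum 12 at index 5, swap -> [-4, 12, 12, 37, 22, 17]
Pass 4: Select minimum 17 at index 5, swap -> [-4, 12, 12, 17, 22, 37]


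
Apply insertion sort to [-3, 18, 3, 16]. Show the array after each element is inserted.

First element -3 is already 'sorted'
Insert 18: shifted 0 elements -> [-3, 18, 3, 16]
Insert 3: shifted 1 elements -> [-3, 3, 18, 16]
Insert 16: shifted 1 elements -> [-3, 3, 16, 18]


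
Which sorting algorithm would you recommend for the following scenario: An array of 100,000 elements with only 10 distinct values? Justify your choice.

Best choice: 3-way quicksort or Counting sort
Reason: 3-way (Dutch national flag) partitioning groups every copy of the pivot together, so with only d=10 distinct keys quicksort finishes in O(n log d) expected time, which is effectively linear; counting sort runs in O(n + k) where k is the size of the key range (not the number of distinct values), so it is linear when the 10 values are integers drawn from a small known range


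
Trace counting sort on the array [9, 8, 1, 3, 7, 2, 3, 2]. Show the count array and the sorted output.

Count array: [0, 1, 2, 2, 0, 0, 0, 1, 1, 1]
(count[i] = number of elements equal to i)
Cumulative count: [0, 1, 3, 5, 5, 5, 5, 6, 7, 8]
Sorted: [1, 2, 2, 3, 3, 7, 8, 9]


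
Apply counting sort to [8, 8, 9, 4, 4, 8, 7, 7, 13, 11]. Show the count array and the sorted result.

Count array: [0, 0, 0, 0, 2, 0, 0, 2, 3, 1, 0, 1, 0, 1]
(count[i] = number of elements equal to i)
Cumulative count: [0, 0, 0, 0, 2, 2, 2, 4, 7, 8, 8, 9, 9, 10]
Sorted: [4, 4, 7, 7, 8, 8, 8, 9, 11, 13]


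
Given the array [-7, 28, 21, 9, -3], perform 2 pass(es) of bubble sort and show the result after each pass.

After pass 1: [-7, 21, 9, -3, 28] (3 swaps)
After pass 2: [-7, 9, -3, 21, 28] (2 swaps)
Total swaps: 5


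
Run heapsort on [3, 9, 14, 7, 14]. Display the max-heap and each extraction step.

Build heap: [14, 9, 14, 7, 3]
Extract 14: [14, 9, 3, 7, 14]
Extract 14: [9, 7, 3, 14, 14]
Extract 9: [7, 3, 9, 14, 14]
Extract 7: [3, 7, 9, 14, 14]


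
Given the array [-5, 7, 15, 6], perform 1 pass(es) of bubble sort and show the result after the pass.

After pass 1: [-5, 7, 6, 15] (1 swaps)
Total swaps: 1


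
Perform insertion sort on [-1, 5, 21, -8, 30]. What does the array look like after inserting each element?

First element -1 is already 'sorted'
Insert 5: shifted 0 elements -> [-1, 5, 21, -8, 30]
Insert 21: shifted 0 elements -> [-1, 5, 21, -8, 30]
Insert -8: shifted 3 elements -> [-8, -1, 5, 21, 30]
Insert 30: shifted 0 elements -> [-8, -1, 5, 21, 30]


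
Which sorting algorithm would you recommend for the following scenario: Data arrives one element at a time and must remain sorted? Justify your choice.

Best choice: Insertion sort
Reason: Insertion sort naturally handles online/streaming input by inserting each new element into sorted position


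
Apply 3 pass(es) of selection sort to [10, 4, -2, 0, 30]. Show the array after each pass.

Pass 1: Select minimum -2 at index 2, swap -> [-2, 4, 10, 0, 30]
Pass 2: Select minimum 0 at index 3, swap -> [-2, 0, 10, 4, 30]
Pass 3: Select minimum 4 at index 3, swap -> [-2, 0, 4, 10, 30]


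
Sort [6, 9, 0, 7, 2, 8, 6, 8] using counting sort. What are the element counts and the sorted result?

Count array: [1, 0, 1, 0, 0, 0, 2, 1, 2, 1]
(count[i] = number of elements equal to i)
Cumulative count: [1, 1, 2, 2, 2, 2, 4, 5, 7, 8]
Sorted: [0, 2, 6, 6, 7, 8, 8, 9]


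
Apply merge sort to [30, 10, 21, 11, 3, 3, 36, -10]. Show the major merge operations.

Divide and conquer:
  Merge [30] + [10] -> [10, 30]
  Merge [21] + [11] -> [11, 21]
  Merge [10, 30] + [11, 21] -> [10, 11, 21, 30]
  Merge [3] + [3] -> [3, 3]
  Merge [36] + [-10] -> [-10, 36]
  Merge [3, 3] + [-10, 36] -> [-10, 3, 3, 36]
  Merge [10, 11, 21, 30] + [-10, 3, 3, 36] -> [-10, 3, 3, 10, 11, 21, 30, 36]


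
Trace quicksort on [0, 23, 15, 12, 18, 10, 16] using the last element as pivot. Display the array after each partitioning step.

Partition 1: pivot=16 at index 4 -> [0, 15, 12, 10, 16, 23, 18]
Partition 2: pivot=10 at index 1 -> [0, 10, 12, 15, 16, 23, 18]
Partition 3: pivot=15 at index 3 -> [0, 10, 12, 15, 16, 23, 18]
Partition 4: pivot=18 at index 5 -> [0, 10, 12, 15, 16, 18, 23]


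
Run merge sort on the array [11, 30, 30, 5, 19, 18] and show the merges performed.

Divide and conquer:
  Merge [30] + [30] -> [30, 30]
  Merge [11] + [30, 30] -> [11, 30, 30]
  Merge [19] + [18] -> [18, 19]
  Merge [5] + [18, 19] -> [5, 18, 19]
  Merge [11, 30, 30] + [5, 18, 19] -> [5, 11, 18, 19, 30, 30]


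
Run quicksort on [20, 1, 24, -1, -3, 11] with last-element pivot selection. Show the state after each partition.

Partition 1: pivot=11 at index 3 -> [1, -1, -3, 11, 24, 20]
Partition 2: pivot=-3 at index 0 -> [-3, -1, 1, 11, 24, 20]
Partition 3: pivot=1 at index 2 -> [-3, -1, 1, 11, 24, 20]
Partition 4: pivot=20 at index 4 -> [-3, -1, 1, 11, 20, 24]


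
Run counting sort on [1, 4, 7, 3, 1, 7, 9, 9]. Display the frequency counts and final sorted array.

Count array: [0, 2, 0, 1, 1, 0, 0, 2, 0, 2]
(count[i] = number of elements equal to i)
Cumulative count: [0, 2, 2, 3, 4, 4, 4, 6, 6, 8]
Sorted: [1, 1, 3, 4, 7, 7, 9, 9]


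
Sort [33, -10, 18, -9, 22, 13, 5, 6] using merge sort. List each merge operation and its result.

Divide and conquer:
  Merge [33] + [-10] -> [-10, 33]
  Merge [18] + [-9] -> [-9, 18]
  Merge [-10, 33] + [-9, 18] -> [-10, -9, 18, 33]
  Merge [22] + [13] -> [13, 22]
  Merge [5] + [6] -> [5, 6]
  Merge [13, 22] + [5, 6] -> [5, 6, 13, 22]
  Merge [-10, -9, 18, 33] + [5, 6, 13, 22] -> [-10, -9, 5, 6, 13, 18, 22, 33]


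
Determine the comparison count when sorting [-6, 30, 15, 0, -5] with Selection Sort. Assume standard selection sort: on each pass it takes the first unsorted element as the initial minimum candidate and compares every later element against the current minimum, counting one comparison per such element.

Pass 1: scan indices 1..4 for the minimum = 4 comparison(s); min is -6, place at index 0 -> [-6, 30, 15, 0, -5]
Pass 2: scan indices 2..4 for the minimum = 3 comparison(s); min is -5, place at index 1 -> [-6, -5, 15, 0, 30]
Pass 3: scan indices 3..4 for the minimum = 2 comparison(s); min is 0, place at index 2 -> [-6, -5, 0, 15, 30]
Pass 4: scan indices 4..4 for the minimum = 1 comparison(s); min is 15, place at index 3 -> [-6, -5, 0, 15, 30]
Selection sort always scans the whole unsorted suffix, so the count is (n-1) + (n-2) + ... + 1 = n(n-1)/2 = 5*4/2 = 10 regardless of the input order.
Total comparisons: 4 + 3 + 2 + 1 = 10


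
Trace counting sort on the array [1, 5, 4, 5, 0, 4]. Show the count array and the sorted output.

Count array: [1, 1, 0, 0, 2, 2]
(count[i] = number of elements equal to i)
Cumulative count: [1, 2, 2, 2, 4, 6]
Sorted: [0, 1, 4, 4, 5, 5]


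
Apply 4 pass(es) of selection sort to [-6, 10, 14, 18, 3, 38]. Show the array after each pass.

Pass 1: Select minimum -6 at index 0, swap -> [-6, 10, 14, 18, 3, 38]
Pass 2: Select minimum 3 at index 4, swap -> [-6, 3, 14, 18, 10, 38]
Pass 3: Select minimum 10 at index 4, swap -> [-6, 3, 10, 18, 14, 38]
Pass 4: Select minimum 14 at index 4, swap -> [-6, 3, 10, 14, 18, 38]


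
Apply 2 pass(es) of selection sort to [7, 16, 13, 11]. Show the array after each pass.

Pass 1: Select minimum 7 at index 0, swap -> [7, 16, 13, 11]
Pass 2: Select minimum 11 at index 3, swap -> [7, 11, 13, 16]


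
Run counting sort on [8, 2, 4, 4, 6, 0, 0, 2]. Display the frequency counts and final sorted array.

Count array: [2, 0, 2, 0, 2, 0, 1, 0, 1]
(count[i] = number of elements equal to i)
Cumulative count: [2, 2, 4, 4, 6, 6, 7, 7, 8]
Sorted: [0, 0, 2, 2, 4, 4, 6, 8]


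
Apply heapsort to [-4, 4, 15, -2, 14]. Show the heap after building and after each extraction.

Build heap: [15, 14, -4, -2, 4]
Extract 15: [14, 4, -4, -2, 15]
Extract 14: [4, -2, -4, 14, 15]
Extract 4: [-2, -4, 4, 14, 15]
Extract -2: [-4, -2, 4, 14, 15]


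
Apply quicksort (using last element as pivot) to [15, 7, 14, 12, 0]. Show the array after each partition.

Partition 1: pivot=0 at index 0 -> [0, 7, 14, 12, 15]
Partition 2: pivot=15 at index 4 -> [0, 7, 14, 12, 15]
Partition 3: pivot=12 at index 2 -> [0, 7, 12, 14, 15]


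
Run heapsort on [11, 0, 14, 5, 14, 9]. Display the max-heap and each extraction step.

Build heap: [14, 11, 14, 5, 0, 9]
Extract 14: [14, 11, 9, 5, 0, 14]
Extract 14: [11, 5, 9, 0, 14, 14]
Extract 11: [9, 5, 0, 11, 14, 14]
Extract 9: [5, 0, 9, 11, 14, 14]
Extract 5: [0, 5, 9, 11, 14, 14]


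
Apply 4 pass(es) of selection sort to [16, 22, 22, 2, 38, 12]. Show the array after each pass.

Pass 1: Select minimum 2 at index 3, swap -> [2, 22, 22, 16, 38, 12]
Pass 2: Select minimum 12 at index 5, swap -> [2, 12, 22, 16, 38, 22]
Pass 3: Select minimum 16 at index 3, swap -> [2, 12, 16, 22, 38, 22]
Pass 4: Select minimum 22 at index 3, swap -> [2, 12, 16, 22, 38, 22]


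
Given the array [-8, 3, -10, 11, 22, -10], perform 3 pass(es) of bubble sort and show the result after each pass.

After pass 1: [-8, -10, 3, 11, -10, 22] (2 swaps)
After pass 2: [-10, -8, 3, -10, 11, 22] (2 swaps)
After pass 3: [-10, -8, -10, 3, 11, 22] (1 swaps)
Total swaps: 5


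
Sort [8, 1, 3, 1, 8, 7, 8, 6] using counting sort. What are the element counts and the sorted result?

Count array: [0, 2, 0, 1, 0, 0, 1, 1, 3]
(count[i] = number of elements equal to i)
Cumulative count: [0, 2, 2, 3, 3, 3, 4, 5, 8]
Sorted: [1, 1, 3, 6, 7, 8, 8, 8]


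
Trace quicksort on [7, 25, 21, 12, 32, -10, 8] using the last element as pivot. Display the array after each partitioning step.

Partition 1: pivot=8 at index 2 -> [7, -10, 8, 12, 32, 25, 21]
Partition 2: pivot=-10 at index 0 -> [-10, 7, 8, 12, 32, 25, 21]
Partition 3: pivot=21 at index 4 -> [-10, 7, 8, 12, 21, 25, 32]
Partition 4: pivot=32 at index 6 -> [-10, 7, 8, 12, 21, 25, 32]


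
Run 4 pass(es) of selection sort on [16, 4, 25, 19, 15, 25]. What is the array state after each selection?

Pass 1: Select minimum 4 at index 1, swap -> [4, 16, 25, 19, 15, 25]
Pass 2: Select minimum 15 at index 4, swap -> [4, 15, 25, 19, 16, 25]
Pass 3: Select minimum 16 at index 4, swap -> [4, 15, 16, 19, 25, 25]
Pass 4: Select minimum 19 at index 3, swap -> [4, 15, 16, 19, 25, 25]
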